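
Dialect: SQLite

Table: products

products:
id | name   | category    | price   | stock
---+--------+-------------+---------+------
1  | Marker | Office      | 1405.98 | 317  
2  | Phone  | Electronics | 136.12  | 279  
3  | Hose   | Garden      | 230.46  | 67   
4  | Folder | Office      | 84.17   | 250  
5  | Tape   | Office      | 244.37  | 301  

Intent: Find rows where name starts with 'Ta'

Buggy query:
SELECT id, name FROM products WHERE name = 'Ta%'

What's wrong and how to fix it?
Bug: Wildcards only work with LIKE; '=' treats '%' as a literal character

Fix: Replace '=' with LIKE so 'Ta%' is treated as a pattern

Corrected query:
SELECT id, name FROM products WHERE name LIKE 'Ta%'

Result:
id | name
---+-----
5  | Tape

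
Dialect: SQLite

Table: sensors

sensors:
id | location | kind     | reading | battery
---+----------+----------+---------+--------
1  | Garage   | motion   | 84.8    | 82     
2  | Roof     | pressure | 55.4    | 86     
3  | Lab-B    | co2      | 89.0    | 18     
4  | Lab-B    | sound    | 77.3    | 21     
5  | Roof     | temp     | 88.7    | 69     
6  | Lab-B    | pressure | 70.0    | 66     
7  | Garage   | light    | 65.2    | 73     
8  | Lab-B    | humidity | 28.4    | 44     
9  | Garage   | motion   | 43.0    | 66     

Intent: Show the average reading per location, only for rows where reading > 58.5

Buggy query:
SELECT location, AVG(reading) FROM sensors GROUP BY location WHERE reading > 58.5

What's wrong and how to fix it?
Bug: Row-level WHERE must come before GROUP BY in the clause order

Fix: Place WHERE between FROM and GROUP BY

Corrected query:
SELECT location, AVG(reading) FROM sensors WHERE reading > 58.5 GROUP BY location

Result:
location | AVG(reading)
---------+-------------
Garage   | 75          
Lab-B    | 78.766667   
Roof     | 88.7        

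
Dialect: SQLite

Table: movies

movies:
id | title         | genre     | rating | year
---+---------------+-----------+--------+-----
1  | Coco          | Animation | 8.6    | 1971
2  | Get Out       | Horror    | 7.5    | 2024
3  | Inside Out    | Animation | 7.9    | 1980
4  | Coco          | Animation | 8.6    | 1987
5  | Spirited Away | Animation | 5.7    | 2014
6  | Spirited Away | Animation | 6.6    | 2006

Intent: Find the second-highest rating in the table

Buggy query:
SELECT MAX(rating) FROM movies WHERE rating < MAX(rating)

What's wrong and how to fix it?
Bug: MAX(rating) on the right of the comparison is an aggregate-in-WHERE error

Fix: Compute the overall MAX in a subquery, then take MAX of rows below it

Corrected query:
SELECT MAX(rating) FROM movies WHERE rating < (SELECT MAX(rating) FROM movies)

Result:
MAX(rating)
-----------
7.9        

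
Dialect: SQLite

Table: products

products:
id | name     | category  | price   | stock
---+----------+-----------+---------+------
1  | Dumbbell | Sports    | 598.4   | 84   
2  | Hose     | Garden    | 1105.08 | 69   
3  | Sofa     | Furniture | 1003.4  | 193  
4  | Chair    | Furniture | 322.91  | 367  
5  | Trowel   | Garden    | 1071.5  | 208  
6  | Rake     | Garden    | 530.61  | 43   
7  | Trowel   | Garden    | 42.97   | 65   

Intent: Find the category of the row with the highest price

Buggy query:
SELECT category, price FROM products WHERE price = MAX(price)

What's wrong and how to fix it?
Bug: MAX(price) is an aggregate and cannot be used directly in WHERE

Fix: Wrap MAX in a scalar subquery so WHERE compares against a single value

Corrected query:
SELECT category, price FROM products WHERE price = (SELECT MAX(price) FROM products)

Result:
category | price  
---------+--------
Garden   | 1105.08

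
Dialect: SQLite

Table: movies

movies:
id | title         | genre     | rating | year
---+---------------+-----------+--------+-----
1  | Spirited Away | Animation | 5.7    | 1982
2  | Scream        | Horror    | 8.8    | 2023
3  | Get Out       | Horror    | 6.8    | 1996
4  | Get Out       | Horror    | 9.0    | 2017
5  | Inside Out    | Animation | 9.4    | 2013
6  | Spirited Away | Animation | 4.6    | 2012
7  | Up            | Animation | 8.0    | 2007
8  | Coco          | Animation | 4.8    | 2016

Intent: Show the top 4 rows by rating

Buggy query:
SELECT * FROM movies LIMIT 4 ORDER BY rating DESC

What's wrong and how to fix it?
Bug: LIMIT must come after ORDER BY

Fix: Sort with ORDER BY, then apply LIMIT

Corrected query:
SELECT * FROM movies ORDER BY rating DESC LIMIT 4

Result:
id | title      | genre     | rating | year
---+------------+-----------+--------+-----
5  | Inside Out | Animation | 9.4    | 2013
4  | Get Out    | Horror    | 9      | 2017
2  | Scream     | Horror    | 8.8    | 2023
7  | Up         | Animation | 8      | 2007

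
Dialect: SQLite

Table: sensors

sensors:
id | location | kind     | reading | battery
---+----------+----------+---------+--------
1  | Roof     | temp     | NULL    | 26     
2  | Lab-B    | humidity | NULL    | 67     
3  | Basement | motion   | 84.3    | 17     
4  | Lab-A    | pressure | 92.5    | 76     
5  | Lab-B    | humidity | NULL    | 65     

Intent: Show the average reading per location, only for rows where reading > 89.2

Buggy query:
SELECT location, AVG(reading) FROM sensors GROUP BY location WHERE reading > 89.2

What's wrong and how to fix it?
Bug: Row-level WHERE must come before GROUP BY in the clause order

Fix: Move the WHERE clause before GROUP BY

Corrected query:
SELECT location, AVG(reading) FROM sensors WHERE reading > 89.2 GROUP BY location

Result:
location | AVG(reading)
---------+-------------
Lab-A    | 92.5        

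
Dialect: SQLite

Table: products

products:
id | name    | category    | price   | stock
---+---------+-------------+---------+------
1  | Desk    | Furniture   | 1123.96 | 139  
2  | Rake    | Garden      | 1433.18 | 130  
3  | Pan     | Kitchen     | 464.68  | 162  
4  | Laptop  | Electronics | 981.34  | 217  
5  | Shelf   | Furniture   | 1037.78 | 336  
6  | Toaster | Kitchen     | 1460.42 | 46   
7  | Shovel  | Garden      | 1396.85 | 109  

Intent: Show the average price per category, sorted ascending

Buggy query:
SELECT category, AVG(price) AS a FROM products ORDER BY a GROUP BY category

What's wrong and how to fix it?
Bug: GROUP BY must precede ORDER BY

Fix: Move ORDER BY to the end, after GROUP BY

Corrected query:
SELECT category, AVG(price) AS a FROM products GROUP BY category ORDER BY a

Result:
category    | a       
------------+---------
Kitchen     | 962.55  
Electronics | 981.34  
Furniture   | 1080.87 
Garden      | 1415.015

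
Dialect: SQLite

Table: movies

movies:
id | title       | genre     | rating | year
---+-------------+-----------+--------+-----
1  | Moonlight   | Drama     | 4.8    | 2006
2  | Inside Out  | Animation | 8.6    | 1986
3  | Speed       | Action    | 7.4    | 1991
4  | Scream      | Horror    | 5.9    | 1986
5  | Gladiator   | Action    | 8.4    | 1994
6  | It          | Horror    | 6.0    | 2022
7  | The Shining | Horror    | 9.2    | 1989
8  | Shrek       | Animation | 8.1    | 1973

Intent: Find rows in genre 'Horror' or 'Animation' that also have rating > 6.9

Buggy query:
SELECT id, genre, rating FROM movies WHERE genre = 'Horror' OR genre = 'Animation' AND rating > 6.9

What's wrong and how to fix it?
Bug: Without parentheses, AND is evaluated before OR, so the rating filter only applies to the 'Animation' branch

Fix: Group the OR with parentheses (or use IN), then AND the threshold

Corrected query:
SELECT id, genre, rating FROM movies WHERE (genre = 'Horror' OR genre = 'Animation') AND rating > 6.9

Result:
id | genre     | rating
---+-----------+-------
2  | Animation | 8.6   
7  | Horror    | 9.2   
8  | Animation | 8.1   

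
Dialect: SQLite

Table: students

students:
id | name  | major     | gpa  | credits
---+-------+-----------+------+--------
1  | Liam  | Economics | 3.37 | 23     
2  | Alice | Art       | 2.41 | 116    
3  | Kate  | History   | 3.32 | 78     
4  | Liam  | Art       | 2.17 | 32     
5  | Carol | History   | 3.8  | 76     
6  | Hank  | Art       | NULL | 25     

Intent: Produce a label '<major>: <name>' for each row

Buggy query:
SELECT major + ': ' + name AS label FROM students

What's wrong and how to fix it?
Bug: SQLite uses || for string concatenation; + coerces text to numbers (yielding 0)

Fix: Use the || operator for string concatenation

Corrected query:
SELECT major || ': ' || name AS label FROM students

Result:
label          
---------------
Economics: Liam
Art: Alice     
History: Kate  
Art: Liam      
History: Carol 
Art: Hank      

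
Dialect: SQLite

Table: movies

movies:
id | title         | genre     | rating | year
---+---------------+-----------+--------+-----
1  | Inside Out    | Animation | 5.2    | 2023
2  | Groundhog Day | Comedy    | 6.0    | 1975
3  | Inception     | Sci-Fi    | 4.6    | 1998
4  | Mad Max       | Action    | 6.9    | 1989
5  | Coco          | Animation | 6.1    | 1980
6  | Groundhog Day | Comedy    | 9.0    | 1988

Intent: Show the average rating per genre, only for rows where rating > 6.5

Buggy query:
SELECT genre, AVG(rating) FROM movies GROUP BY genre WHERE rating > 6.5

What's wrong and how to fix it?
Bug: WHERE cannot follow GROUP BY

Fix: Place WHERE between FROM and GROUP BY

Corrected query:
SELECT genre, AVG(rating) FROM movies WHERE rating > 6.5 GROUP BY genre

Result:
genre  | AVG(rating)
-------+------------
Action | 6.9        
Comedy | 9          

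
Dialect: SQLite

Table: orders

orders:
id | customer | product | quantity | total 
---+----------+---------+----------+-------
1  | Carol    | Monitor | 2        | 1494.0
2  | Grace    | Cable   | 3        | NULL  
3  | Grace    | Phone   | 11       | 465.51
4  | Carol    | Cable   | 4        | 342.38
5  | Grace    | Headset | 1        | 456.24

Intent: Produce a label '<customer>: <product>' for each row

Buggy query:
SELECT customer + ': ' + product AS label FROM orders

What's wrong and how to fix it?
Bug: '+' is numeric addition; on text columns SQLite converts them to 0 instead of concatenating

Fix: Use the || operator for string concatenation

Corrected query:
SELECT customer || ': ' || product AS label FROM orders

Result:
label         
--------------
Carol: Monitor
Grace: Cable  
Grace: Phone  
Carol: Cable  
Grace: Headset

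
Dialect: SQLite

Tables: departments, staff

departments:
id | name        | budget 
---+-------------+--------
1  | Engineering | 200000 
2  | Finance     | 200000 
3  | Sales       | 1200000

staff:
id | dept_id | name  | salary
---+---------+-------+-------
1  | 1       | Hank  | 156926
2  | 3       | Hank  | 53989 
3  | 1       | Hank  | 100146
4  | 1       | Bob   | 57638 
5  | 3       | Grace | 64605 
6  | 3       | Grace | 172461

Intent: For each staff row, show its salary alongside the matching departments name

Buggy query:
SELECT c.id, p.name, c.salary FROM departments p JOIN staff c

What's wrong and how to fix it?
Bug: JOIN with no ON clause produces a cartesian product; every staff row pairs with every departments row

Fix: Add ON c.dept_id = p.id to the JOIN

Corrected query:
SELECT c.id, p.name, c.salary FROM departments p JOIN staff c ON c.dept_id = p.id

Result:
id | name        | salary
---+-------------+-------
1  | Engineering | 156926
2  | Sales       | 53989 
3  | Engineering | 100146
4  | Engineering | 57638 
5  | Sales       | 64605 
6  | Sales       | 172461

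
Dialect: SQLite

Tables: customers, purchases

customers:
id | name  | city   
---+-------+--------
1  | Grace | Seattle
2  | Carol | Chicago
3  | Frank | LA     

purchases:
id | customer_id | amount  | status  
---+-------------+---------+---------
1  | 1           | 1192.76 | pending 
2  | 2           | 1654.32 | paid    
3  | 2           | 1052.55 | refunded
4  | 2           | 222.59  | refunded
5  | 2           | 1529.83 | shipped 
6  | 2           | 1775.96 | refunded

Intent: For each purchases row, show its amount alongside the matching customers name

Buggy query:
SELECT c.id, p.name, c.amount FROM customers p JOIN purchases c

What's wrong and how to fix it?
Bug: JOIN with no ON clause produces a cartesian product; every purchases row pairs with every customers row

Fix: Specify the join condition linking the foreign key to the parent id

Corrected query:
SELECT c.id, p.name, c.amount FROM customers p JOIN purchases c ON c.customer_id = p.id

Result:
id | name  | amount 
---+-------+--------
1  | Grace | 1192.76
2  | Carol | 1654.32
3  | Carol | 1052.55
4  | Carol | 222.59 
5  | Carol | 1529.83
6  | Carol | 1775.96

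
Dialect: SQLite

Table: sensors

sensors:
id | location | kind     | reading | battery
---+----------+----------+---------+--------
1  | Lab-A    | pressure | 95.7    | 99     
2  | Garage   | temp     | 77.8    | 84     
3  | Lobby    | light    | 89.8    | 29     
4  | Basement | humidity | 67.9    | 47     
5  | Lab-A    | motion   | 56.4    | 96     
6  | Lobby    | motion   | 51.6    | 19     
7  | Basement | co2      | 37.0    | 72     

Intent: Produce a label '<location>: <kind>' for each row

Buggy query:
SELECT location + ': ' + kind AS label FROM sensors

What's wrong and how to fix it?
Bug: SQLite uses || for string concatenation; + coerces text to numbers (yielding 0)

Fix: Use the || operator for string concatenation

Corrected query:
SELECT location || ': ' || kind AS label FROM sensors

Result:
label             
------------------
Lab-A: pressure   
Garage: temp      
Lobby: light      
Basement: humidity
Lab-A: motion     
Lobby: motion     
Basement: co2     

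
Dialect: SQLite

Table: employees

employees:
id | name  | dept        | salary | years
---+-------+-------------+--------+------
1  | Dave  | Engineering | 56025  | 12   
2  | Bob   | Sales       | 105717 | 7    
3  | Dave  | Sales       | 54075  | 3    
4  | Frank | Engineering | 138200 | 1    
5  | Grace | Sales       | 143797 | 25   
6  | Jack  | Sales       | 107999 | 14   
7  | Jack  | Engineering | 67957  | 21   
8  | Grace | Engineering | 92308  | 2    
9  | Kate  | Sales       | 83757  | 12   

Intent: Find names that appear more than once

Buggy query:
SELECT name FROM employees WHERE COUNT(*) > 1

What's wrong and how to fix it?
Bug: COUNT(*) is an aggregate and cannot be used in WHERE

Fix: GROUP BY name, then filter groups with HAVING COUNT(*) > 1

Corrected query:
SELECT name FROM employees GROUP BY name HAVING COUNT(*) > 1

Result:
name 
-----
Dave 
Grace
Jack 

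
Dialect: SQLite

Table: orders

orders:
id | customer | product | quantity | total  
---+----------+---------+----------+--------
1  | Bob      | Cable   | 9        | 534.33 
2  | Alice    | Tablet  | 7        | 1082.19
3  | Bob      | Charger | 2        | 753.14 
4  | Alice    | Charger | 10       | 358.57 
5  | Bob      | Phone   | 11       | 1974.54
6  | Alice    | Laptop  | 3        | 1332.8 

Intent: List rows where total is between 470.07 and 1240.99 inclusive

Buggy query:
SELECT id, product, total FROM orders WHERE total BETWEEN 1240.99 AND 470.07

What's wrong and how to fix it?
Bug: The bounds are reversed; BETWEEN a AND b requires a <= b to match anything

Fix: Write BETWEEN 470.07 AND 1240.99

Corrected query:
SELECT id, product, total FROM orders WHERE total BETWEEN 470.07 AND 1240.99

Result:
id | product | total  
---+---------+--------
1  | Cable   | 534.33 
2  | Tablet  | 1082.19
3  | Charger | 753.14 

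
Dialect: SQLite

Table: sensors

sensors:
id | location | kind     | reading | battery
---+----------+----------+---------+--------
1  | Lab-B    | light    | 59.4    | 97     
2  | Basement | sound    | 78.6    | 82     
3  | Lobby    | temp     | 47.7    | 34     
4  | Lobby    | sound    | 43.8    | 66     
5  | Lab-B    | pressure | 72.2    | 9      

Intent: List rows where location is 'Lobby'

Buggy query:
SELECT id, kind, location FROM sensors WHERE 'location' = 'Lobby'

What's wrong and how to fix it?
Bug: Single quotes denote string literals in SQL; the column name is being compared as a constant string

Fix: Remove the quotes around the column name (or use double quotes for an identifier)

Corrected query:
SELECT id, kind, location FROM sensors WHERE location = 'Lobby'

Result:
id | kind  | location
---+-------+---------
3  | temp  | Lobby   
4  | sound | Lobby   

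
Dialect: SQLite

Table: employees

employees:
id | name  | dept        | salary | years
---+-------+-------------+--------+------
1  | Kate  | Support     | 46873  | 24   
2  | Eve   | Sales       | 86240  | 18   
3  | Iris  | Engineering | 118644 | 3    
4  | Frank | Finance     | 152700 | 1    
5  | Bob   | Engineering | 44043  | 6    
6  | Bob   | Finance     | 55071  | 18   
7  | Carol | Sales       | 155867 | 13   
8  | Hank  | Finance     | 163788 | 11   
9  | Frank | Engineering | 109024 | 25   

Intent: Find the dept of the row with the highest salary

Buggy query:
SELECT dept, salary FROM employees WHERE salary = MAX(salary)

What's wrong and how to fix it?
Bug: MAX(salary) is an aggregate and cannot be used directly in WHERE

Fix: Wrap MAX in a scalar subquery so WHERE compares against a single value

Corrected query:
SELECT dept, salary FROM employees WHERE salary = (SELECT MAX(salary) FROM employees)

Result:
dept    | salary
--------+-------
Finance | 163788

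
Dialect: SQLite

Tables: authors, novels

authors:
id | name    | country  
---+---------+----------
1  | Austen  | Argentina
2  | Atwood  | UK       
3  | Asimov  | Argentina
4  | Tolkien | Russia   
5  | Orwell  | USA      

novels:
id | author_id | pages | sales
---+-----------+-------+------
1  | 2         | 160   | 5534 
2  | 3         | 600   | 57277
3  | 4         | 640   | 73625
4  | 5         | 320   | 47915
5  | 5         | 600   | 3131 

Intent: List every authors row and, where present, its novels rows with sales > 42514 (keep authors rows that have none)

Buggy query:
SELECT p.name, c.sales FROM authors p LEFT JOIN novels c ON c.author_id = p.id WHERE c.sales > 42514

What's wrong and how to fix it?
Bug: Filtering c.sales in WHERE discards the NULL rows produced by LEFT JOIN, turning it into an inner join

Fix: Put 'c.sales > 42514' in the JOIN's ON clause instead of WHERE

Corrected query:
SELECT p.name, c.sales FROM authors p LEFT JOIN novels c ON c.author_id = p.id AND c.sales > 42514

Result:
name    | sales
--------+------
Austen  | NULL 
Atwood  | NULL 
Asimov  | 57277
Tolkien | 73625
Orwell  | 47915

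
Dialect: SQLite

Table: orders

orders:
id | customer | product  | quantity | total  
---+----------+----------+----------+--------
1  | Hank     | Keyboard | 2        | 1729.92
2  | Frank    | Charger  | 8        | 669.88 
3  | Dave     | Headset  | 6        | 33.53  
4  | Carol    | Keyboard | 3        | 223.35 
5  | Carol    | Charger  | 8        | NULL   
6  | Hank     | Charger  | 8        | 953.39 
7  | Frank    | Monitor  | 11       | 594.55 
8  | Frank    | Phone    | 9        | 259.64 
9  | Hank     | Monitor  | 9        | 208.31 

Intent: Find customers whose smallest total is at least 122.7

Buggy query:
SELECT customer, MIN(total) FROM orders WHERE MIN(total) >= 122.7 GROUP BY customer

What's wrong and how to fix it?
Bug: MIN() in WHERE is a misuse of aggregate

Fix: Replace WHERE with HAVING after the GROUP BY

Corrected query:
SELECT customer, MIN(total) FROM orders GROUP BY customer HAVING MIN(total) >= 122.7

Result:
customer | MIN(total)
---------+-----------
Carol    | 223.35    
Frank    | 259.64    
Hank     | 208.31    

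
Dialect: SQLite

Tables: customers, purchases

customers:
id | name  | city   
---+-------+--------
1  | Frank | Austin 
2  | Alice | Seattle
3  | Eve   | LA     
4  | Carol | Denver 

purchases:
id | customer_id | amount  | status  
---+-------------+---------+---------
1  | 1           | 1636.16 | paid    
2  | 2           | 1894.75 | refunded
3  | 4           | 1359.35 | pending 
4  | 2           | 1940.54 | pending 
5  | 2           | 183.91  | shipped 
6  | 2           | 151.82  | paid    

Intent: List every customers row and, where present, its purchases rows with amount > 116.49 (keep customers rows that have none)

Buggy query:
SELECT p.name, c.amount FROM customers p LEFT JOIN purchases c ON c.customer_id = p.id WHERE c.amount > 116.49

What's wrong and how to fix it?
Bug: Filtering c.amount in WHERE discards the NULL rows produced by LEFT JOIN, turning it into an inner join

Fix: Put 'c.amount > 116.49' in the JOIN's ON clause instead of WHERE

Corrected query:
SELECT p.name, c.amount FROM customers p LEFT JOIN purchases c ON c.customer_id = p.id AND c.amount > 116.49

Result:
name  | amount 
------+--------
Frank | 1636.16
Alice | 151.82 
Alice | 183.91 
Alice | 1894.75
Alice | 1940.54
Eve   | NULL   
Carol | 1359.35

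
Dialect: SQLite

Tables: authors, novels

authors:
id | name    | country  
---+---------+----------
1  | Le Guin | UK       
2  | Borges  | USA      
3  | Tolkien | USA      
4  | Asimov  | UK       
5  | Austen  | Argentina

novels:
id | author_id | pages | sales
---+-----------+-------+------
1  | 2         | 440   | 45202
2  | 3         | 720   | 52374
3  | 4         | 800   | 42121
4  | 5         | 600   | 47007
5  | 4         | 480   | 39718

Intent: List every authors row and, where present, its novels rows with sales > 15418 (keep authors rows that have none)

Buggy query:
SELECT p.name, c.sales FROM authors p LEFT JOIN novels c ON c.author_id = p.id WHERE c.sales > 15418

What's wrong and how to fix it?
Bug: A WHERE condition on the right-hand table after LEFT JOIN drops unmatched parents

Fix: Put 'c.sales > 15418' in the JOIN's ON clause instead of WHERE

Corrected query:
SELECT p.name, c.sales FROM authors p LEFT JOIN novels c ON c.author_id = p.id AND c.sales > 15418

Result:
name    | sales
--------+------
Le Guin | NULL 
Borges  | 45202
Tolkien | 52374
Asimov  | 39718
Asimov  | 42121
Austen  | 47007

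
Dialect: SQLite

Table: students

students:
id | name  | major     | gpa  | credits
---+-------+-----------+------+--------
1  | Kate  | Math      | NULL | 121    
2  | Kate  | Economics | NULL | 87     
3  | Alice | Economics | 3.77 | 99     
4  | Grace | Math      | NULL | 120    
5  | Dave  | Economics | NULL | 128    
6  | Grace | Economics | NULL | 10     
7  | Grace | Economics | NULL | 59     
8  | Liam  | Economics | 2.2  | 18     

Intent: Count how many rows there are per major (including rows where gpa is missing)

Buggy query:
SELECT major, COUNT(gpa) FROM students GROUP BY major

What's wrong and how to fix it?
Bug: COUNT(gpa) skips NULLs, so groups with missing gpa are undercounted

Fix: Use COUNT(*) to count all rows regardless of NULL

Corrected query:
SELECT major, COUNT(*) FROM students GROUP BY major

Result:
major     | COUNT(*)
----------+---------
Economics | 6       
Math      | 2       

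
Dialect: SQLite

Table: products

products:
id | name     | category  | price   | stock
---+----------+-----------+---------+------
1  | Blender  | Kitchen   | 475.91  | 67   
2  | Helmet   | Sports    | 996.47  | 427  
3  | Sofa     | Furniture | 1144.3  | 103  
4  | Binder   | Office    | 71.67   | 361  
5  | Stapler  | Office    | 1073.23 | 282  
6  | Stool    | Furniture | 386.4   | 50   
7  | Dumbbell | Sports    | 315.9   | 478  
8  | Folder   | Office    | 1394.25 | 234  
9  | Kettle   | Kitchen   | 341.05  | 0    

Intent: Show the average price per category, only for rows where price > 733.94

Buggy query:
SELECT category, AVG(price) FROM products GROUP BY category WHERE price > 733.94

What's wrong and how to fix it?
Bug: WHERE cannot follow GROUP BY

Fix: Move the WHERE clause before GROUP BY

Corrected query:
SELECT category, AVG(price) FROM products WHERE price > 733.94 GROUP BY category

Result:
category  | AVG(price)
----------+-----------
Furniture | 1144.3    
Office    | 1233.74   
Sports    | 996.47    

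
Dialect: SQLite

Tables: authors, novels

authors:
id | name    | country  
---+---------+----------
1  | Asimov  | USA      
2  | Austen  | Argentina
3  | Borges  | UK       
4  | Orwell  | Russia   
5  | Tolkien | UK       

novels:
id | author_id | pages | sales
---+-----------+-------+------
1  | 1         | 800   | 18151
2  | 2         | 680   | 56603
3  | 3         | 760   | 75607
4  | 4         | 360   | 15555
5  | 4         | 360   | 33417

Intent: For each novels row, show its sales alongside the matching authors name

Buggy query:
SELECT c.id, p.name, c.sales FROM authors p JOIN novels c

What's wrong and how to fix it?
Bug: JOIN with no ON clause produces a cartesian product; every novels row pairs with every authors row

Fix: Specify the join condition linking the foreign key to the parent id

Corrected query:
SELECT c.id, p.name, c.sales FROM authors p JOIN novels c ON c.author_id = p.id

Result:
id | name   | sales
---+--------+------
1  | Asimov | 18151
2  | Austen | 56603
3  | Borges | 75607
4  | Orwell | 15555
5  | Orwell | 33417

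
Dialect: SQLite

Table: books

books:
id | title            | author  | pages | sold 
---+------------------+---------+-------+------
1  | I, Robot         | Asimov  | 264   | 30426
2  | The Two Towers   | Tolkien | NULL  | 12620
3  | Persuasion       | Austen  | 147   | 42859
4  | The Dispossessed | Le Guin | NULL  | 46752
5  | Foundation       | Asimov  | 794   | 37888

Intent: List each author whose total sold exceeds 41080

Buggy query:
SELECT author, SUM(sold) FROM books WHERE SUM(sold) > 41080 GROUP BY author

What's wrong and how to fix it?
Bug: WHERE runs before GROUP BY, so aggregates aren't available there

Fix: Move the aggregate condition to a HAVING clause

Corrected query:
SELECT author, SUM(sold) FROM books GROUP BY author HAVING SUM(sold) > 41080

Result:
author  | SUM(sold)
--------+----------
Asimov  | 68314    
Austen  | 42859    
Le Guin | 46752    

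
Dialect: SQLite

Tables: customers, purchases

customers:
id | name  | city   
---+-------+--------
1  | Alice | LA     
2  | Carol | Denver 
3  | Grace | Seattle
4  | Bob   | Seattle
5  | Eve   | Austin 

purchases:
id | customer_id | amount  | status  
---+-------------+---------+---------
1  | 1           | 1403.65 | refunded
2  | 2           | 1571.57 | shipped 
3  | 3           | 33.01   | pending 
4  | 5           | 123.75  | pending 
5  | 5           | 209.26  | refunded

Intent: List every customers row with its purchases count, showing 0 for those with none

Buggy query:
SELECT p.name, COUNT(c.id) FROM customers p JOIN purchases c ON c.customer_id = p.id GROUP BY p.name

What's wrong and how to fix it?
Bug: An inner join excludes parents with zero children

Fix: Switch to LEFT JOIN to retain unmatched parent rows

Corrected query:
SELECT p.name, COUNT(c.id) FROM customers p LEFT JOIN purchases c ON c.customer_id = p.id GROUP BY p.name

Result:
name  | COUNT(c.id)
------+------------
Alice | 1          
Bob   | 0          
Carol | 1          
Eve   | 2          
Grace | 1          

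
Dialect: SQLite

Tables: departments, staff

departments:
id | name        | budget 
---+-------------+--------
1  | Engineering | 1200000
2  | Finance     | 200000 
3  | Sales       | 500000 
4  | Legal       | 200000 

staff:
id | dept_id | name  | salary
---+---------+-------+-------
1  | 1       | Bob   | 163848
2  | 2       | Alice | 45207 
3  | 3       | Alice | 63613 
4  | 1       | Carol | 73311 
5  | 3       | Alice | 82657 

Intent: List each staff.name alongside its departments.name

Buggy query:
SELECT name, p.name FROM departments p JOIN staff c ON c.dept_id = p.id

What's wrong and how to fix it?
Bug: 'name' exists in both joined tables, so the database can't tell which one is meant

Fix: Prefix ambiguous columns with the table alias

Corrected query:
SELECT c.name, p.name FROM departments p JOIN staff c ON c.dept_id = p.id

Result:
name  | name       
------+------------
Bob   | Engineering
Alice | Finance    
Alice | Sales      
Carol | Engineering
Alice | Sales      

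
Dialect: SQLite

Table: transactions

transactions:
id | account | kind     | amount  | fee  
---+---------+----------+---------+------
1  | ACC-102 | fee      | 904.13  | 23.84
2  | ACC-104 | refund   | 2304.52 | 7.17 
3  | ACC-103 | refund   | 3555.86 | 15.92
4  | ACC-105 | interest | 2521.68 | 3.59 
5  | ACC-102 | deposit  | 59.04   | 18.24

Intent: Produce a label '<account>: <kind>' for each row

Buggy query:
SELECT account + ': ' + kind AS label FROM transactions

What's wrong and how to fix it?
Bug: '+' is numeric addition; on text columns SQLite converts them to 0 instead of concatenating

Fix: Use the || operator for string concatenation

Corrected query:
SELECT account || ': ' || kind AS label FROM transactions

Result:
label            
-----------------
ACC-102: fee     
ACC-104: refund  
ACC-103: refund  
ACC-105: interest
ACC-102: deposit 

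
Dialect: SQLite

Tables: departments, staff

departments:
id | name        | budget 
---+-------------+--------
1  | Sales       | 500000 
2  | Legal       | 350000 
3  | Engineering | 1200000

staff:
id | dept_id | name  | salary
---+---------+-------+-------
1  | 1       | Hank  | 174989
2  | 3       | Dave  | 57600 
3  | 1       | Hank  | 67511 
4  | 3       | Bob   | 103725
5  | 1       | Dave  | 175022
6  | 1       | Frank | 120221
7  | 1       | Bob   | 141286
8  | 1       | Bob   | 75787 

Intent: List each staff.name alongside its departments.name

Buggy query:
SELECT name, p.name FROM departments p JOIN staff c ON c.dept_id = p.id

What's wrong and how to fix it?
Bug: 'name' exists in both joined tables, so the database can't tell which one is meant

Fix: Prefix ambiguous columns with the table alias

Corrected query:
SELECT c.name, p.name FROM departments p JOIN staff c ON c.dept_id = p.id

Result:
name  | name       
------+------------
Hank  | Sales      
Dave  | Engineering
Hank  | Sales      
Bob   | Engineering
Dave  | Sales      
Frank | Sales      
Bob   | Sales      
Bob   | Sales      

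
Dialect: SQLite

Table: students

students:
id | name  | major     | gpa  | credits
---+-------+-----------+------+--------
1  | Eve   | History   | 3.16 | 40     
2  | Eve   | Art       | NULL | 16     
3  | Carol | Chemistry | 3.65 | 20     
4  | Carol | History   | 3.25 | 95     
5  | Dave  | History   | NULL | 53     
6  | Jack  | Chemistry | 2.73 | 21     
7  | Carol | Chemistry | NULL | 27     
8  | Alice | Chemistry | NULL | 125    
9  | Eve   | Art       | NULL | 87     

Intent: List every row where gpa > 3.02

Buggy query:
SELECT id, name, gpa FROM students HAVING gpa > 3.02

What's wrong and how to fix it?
Bug: HAVING filters the output of aggregation, but this query has no GROUP BY and no aggregate functions, so SQLite rejects it (HAVING clause on a non-aggregate query); the condition here is per row

Fix: Use WHERE for row-level filtering

Corrected query:
SELECT id, name, gpa FROM students WHERE gpa > 3.02

Result:
id | name  | gpa 
---+-------+-----
1  | Eve   | 3.16
3  | Carol | 3.65
4  | Carol | 3.25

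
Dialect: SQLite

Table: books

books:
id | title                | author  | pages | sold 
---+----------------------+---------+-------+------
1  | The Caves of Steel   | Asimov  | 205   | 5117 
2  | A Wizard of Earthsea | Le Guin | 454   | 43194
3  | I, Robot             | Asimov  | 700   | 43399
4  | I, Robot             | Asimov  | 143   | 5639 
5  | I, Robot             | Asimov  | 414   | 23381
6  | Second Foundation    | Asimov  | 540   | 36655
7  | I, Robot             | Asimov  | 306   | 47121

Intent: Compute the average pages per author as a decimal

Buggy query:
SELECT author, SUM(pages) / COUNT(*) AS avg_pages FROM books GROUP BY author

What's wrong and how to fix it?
Bug: SUM(pages) and COUNT(*) are both integers; the division truncates the fractional part

Fix: Multiply by 1.0 (or CAST to REAL) to force floating-point division

Corrected query:
SELECT author, SUM(pages) * 1.0 / COUNT(*) AS avg_pages FROM books GROUP BY author

Result:
author  | avg_pages 
--------+-----------
Asimov  | 384.666667
Le Guin | 454       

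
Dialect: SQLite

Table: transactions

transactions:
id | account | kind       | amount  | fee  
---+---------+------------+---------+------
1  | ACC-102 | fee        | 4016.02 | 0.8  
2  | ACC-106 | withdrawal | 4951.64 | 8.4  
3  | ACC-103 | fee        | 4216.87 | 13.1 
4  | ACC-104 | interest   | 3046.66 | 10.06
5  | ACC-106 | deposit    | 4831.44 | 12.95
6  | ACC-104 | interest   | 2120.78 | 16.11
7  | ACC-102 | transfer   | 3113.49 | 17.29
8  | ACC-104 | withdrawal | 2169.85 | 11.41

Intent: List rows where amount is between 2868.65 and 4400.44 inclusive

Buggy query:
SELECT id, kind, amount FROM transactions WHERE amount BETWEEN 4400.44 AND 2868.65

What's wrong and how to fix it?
Bug: BETWEEN expects the lower bound first; with 4400.44 AND 2868.65 the range is empty

Fix: Swap the bounds so the smaller value comes first

Corrected query:
SELECT id, kind, amount FROM transactions WHERE amount BETWEEN 2868.65 AND 4400.44

Result:
id | kind     | amount 
---+----------+--------
1  | fee      | 4016.02
3  | fee      | 4216.87
4  | interest | 3046.66
7  | transfer | 3113.49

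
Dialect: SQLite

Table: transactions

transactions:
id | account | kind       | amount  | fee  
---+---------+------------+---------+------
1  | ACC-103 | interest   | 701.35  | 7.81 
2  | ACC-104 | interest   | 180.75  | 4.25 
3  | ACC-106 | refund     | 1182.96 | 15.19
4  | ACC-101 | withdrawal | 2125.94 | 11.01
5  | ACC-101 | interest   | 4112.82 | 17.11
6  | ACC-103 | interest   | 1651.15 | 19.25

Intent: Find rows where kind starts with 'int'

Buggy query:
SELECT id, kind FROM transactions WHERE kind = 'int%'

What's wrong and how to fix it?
Bug: Wildcards only work with LIKE; '=' treats '%' as a literal character

Fix: Replace '=' with LIKE so 'int%' is treated as a pattern

Corrected query:
SELECT id, kind FROM transactions WHERE kind LIKE 'int%'

Result:
id | kind    
---+---------
1  | interest
2  | interest
5  | interest
6  | interest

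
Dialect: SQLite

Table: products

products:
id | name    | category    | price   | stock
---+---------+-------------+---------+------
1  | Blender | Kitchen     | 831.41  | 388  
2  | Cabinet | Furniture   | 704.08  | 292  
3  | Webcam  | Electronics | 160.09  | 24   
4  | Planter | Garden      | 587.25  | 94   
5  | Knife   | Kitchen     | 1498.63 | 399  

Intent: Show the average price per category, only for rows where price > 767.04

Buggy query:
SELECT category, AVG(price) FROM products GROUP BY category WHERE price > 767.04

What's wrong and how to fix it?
Bug: WHERE cannot follow GROUP BY

Fix: Place WHERE between FROM and GROUP BY

Corrected query:
SELECT category, AVG(price) FROM products WHERE price > 767.04 GROUP BY category

Result:
category | AVG(price)
---------+-----------
Kitchen  | 1165.02   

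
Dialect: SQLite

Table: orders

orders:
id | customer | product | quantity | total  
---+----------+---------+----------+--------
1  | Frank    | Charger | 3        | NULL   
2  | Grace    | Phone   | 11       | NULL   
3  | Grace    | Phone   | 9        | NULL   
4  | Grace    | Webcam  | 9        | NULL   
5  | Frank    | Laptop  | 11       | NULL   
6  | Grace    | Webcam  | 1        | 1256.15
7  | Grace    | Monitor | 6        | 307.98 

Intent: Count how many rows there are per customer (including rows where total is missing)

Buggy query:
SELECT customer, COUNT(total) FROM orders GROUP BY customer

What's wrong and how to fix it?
Bug: COUNT(column) counts non-NULL values only; rows with NULL total aren't counted

Fix: Replace COUNT(total) with COUNT(*)

Corrected query:
SELECT customer, COUNT(*) FROM orders GROUP BY customer

Result:
customer | COUNT(*)
---------+---------
Frank    | 2       
Grace    | 5       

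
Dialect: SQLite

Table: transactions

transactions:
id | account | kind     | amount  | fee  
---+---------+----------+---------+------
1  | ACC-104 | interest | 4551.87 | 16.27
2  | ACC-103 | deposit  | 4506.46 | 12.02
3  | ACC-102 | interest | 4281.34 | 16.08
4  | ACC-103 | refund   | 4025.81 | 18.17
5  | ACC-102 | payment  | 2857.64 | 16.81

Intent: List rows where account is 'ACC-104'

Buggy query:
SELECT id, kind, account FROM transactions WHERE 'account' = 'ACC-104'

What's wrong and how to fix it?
Bug: 'account' in single quotes is a string literal, not the column; the comparison is literal-vs-literal and never true

Fix: Reference the column as account without single quotes

Corrected query:
SELECT id, kind, account FROM transactions WHERE account = 'ACC-104'

Result:
id | kind     | account
---+----------+--------
1  | interest | ACC-104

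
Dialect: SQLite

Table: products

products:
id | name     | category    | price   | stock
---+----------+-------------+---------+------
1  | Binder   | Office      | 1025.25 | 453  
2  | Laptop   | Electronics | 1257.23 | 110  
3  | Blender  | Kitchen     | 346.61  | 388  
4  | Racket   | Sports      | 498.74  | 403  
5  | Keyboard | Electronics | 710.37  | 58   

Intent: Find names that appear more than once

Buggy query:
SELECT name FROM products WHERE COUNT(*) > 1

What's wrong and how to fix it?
Bug: COUNT(*) is an aggregate and cannot be used in WHERE

Fix: Group first, then use HAVING for the count condition

Corrected query:
SELECT name FROM products GROUP BY name HAVING COUNT(*) > 1

Result:
(no rows)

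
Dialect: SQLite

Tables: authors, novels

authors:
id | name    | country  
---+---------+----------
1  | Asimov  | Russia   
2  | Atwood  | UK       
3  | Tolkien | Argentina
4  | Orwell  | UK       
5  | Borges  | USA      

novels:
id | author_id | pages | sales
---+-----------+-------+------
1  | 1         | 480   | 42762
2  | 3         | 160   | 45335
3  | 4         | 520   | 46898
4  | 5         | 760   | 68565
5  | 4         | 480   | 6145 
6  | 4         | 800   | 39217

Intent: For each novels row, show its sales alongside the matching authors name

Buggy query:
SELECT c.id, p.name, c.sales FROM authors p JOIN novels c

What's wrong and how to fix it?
Bug: JOIN with no ON clause produces a cartesian product; every novels row pairs with every authors row

Fix: Specify the join condition linking the foreign key to the parent id

Corrected query:
SELECT c.id, p.name, c.sales FROM authors p JOIN novels c ON c.author_id = p.id

Result:
id | name    | sales
---+---------+------
1  | Asimov  | 42762
2  | Tolkien | 45335
3  | Orwell  | 46898
4  | Borges  | 68565
5  | Orwell  | 6145 
6  | Orwell  | 39217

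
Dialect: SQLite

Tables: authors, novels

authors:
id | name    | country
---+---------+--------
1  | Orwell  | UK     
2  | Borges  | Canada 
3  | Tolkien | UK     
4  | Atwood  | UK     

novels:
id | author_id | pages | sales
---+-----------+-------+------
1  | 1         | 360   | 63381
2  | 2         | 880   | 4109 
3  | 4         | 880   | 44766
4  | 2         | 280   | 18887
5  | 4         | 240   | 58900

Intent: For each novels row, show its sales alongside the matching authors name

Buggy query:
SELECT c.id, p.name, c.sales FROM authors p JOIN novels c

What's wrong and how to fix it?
Bug: Missing join condition: each novels row is matched to all authors rows instead of just its own

Fix: Add ON c.author_id = p.id to the JOIN

Corrected query:
SELECT c.id, p.name, c.sales FROM authors p JOIN novels c ON c.author_id = p.id

Result:
id | name   | sales
---+--------+------
1  | Orwell | 63381
2  | Borges | 4109 
3  | Atwood | 44766
4  | Borges | 18887
5  | Atwood | 58900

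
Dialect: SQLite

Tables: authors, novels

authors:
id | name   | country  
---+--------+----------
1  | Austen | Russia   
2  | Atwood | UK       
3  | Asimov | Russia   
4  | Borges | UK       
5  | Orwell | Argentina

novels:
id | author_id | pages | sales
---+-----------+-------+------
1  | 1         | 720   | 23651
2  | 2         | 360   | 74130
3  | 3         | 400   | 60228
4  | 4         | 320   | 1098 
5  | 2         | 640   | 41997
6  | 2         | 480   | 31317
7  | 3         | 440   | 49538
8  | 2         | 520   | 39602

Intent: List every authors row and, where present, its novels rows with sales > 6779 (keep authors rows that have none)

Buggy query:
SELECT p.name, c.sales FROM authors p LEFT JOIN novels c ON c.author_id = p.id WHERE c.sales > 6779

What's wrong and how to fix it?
Bug: A WHERE condition on the right-hand table after LEFT JOIN drops unmatched parents

Fix: Put 'c.sales > 6779' in the JOIN's ON clause instead of WHERE

Corrected query:
SELECT p.name, c.sales FROM authors p LEFT JOIN novels c ON c.author_id = p.id AND c.sales > 6779

Result:
name   | sales
-------+------
Austen | 23651
Atwood | 31317
Atwood | 39602
Atwood | 41997
Atwood | 74130
Asimov | 49538
Asimov | 60228
Borges | NULL 
Orwell | NULL 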